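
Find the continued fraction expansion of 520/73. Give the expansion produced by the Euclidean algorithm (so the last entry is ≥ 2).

[7; 8, 9]

520 = 7·73 + 9
73 = 8·9 + 1
9 = 9·1 + 0  (stop)
So 520/73 = [7; 8, 9].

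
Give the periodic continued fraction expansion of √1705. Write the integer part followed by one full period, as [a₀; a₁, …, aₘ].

a₀ = ⌊√1705⌋ = 41.
With m₀=0, d₀=1 and mₖ₊₁ = dₖaₖ − mₖ, dₖ₊₁ = (n − mₖ₊₁²)/dₖ, aₖ₊₁ = ⌊(a₀+mₖ₊₁)/dₖ₊₁⌋:
  k=1: m=41, d=24, a=3
  k=2: m=31, d=31, a=2
  k=3: m=31, d=24, a=3
  k=4: m=41, d=1, a=82
d=1 and a=2a₀=82 at k=4, so the next step gives (m, d) = (41, 24) again — its k=1 value — and the period has length 4.

[41; 3, 2, 3, 82]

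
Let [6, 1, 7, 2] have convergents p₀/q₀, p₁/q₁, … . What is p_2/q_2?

Using pₖ = aₖpₖ₋₁ + pₖ₋₂, qₖ = aₖqₖ₋₁ + qₖ₋₂ (with p₋₁=1, p₋₂=0, q₋₁=0, q₋₂=1):
  k=0: a=6, p=6, q=1
  k=1: a=1, p=7, q=1
  k=2: a=7, p=55, q=8

55/8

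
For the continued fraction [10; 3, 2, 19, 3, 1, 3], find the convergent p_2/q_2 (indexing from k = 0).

Using pₖ = aₖpₖ₋₁ + pₖ₋₂, qₖ = aₖqₖ₋₁ + qₖ₋₂ (with p₋₁=1, p₋₂=0, q₋₁=0, q₋₂=1):
  k=0: a=10, p=10, q=1
  k=1: a=3, p=31, q=3
  k=2: a=2, p=72, q=7

72/7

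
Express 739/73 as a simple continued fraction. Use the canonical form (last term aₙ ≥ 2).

739 = 10*73 + 9
73 = 8*9 + 1
9 = 9*1 + 0  (stop)
So 739/73 = [10; 8, 9].

[10; 8, 9]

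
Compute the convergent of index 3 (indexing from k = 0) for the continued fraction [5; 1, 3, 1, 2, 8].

29/5

Using pₖ = aₖpₖ₋₁ + pₖ₋₂, qₖ = aₖqₖ₋₁ + qₖ₋₂ (with p₋₁=1, p₋₂=0, q₋₁=0, q₋₂=1):
  k=0: a=5, p=5, q=1
  k=1: a=1, p=6, q=1
  k=2: a=3, p=23, q=4
  k=3: a=1, p=29, q=5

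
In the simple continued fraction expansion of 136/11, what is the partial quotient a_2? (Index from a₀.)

1

136 = 12·11 + 4   →  a_0 = 12
11 = 2·4 + 3   →  a_1 = 2
4 = 1·3 + 1   →  a_2 = 1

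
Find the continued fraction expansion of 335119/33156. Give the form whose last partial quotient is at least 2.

[10; 9, 3, 6, 8, 1, 3, 5]

335119 = 10*33156 + 3559
33156 = 9*3559 + 1125
3559 = 3*1125 + 184
1125 = 6*184 + 21
184 = 8*21 + 16
21 = 1*16 + 5
16 = 3*5 + 1
5 = 5*1 + 0  (stop)
So 335119/33156 = [10; 9, 3, 6, 8, 1, 3, 5].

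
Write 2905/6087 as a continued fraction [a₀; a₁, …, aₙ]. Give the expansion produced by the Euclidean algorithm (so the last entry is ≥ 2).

2905 = 0×6087 + 2905
6087 = 2×2905 + 277
2905 = 10×277 + 135
277 = 2×135 + 7
135 = 19×7 + 2
7 = 3×2 + 1
2 = 2×1 + 0  (stop)
So 2905/6087 = [0; 2, 10, 2, 19, 3, 2].

[0; 2, 10, 2, 19, 3, 2]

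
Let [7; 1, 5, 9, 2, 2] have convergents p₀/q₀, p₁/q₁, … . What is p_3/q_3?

Using pₖ = aₖpₖ₋₁ + pₖ₋₂, qₖ = aₖqₖ₋₁ + qₖ₋₂ (with p₋₁=1, p₋₂=0, q₋₁=0, q₋₂=1):
  k=0: a=7, p=7, q=1
  k=1: a=1, p=8, q=1
  k=2: a=5, p=47, q=6
  k=3: a=9, p=431, q=55

431/55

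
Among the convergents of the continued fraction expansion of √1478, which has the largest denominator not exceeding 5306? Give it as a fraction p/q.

119717/3114

√1478 = [38; 2, 4, 38, 4, 2, 76, …] (period length 6).
Convergents:
  p_0/q_0 = 38/1
  p_1/q_1 = 77/2
  p_2/q_2 = 346/9
  p_3/q_3 = 13225/344
  p_4/q_4 = 53246/1385
  p_5/q_5 = 119717/3114
  p_6/q_6 = 9151738/238049
q_5 = 3114 ≤ 5306 < 238049 = q_6, so the answer is 119717/3114.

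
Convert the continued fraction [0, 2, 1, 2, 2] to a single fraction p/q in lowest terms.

7/19

Fold from the inside: start with 2/1.
  2 + 1/2 = 5/2
  1 + 2/5 = 7/5
  2 + 5/7 = 19/7
  0 + 7/19 = 7/19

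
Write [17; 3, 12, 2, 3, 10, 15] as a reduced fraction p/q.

Fold from the inside: start with 15/1.
  10 + 1/15 = 151/15
  3 + 15/151 = 468/151
  2 + 151/468 = 1087/468
  12 + 468/1087 = 13512/1087
  3 + 1087/13512 = 41623/13512
  17 + 13512/41623 = 721103/41623

721103/41623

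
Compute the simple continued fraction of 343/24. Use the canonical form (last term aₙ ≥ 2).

[14; 3, 2, 3]

343 = 14·24 + 7
24 = 3·7 + 3
7 = 2·3 + 1
3 = 3·1 + 0  (stop)
So 343/24 = [14; 3, 2, 3].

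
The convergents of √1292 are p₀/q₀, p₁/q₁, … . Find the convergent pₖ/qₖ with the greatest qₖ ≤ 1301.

46548/1295

√1292 = [35; 1, 16, 1, 70, …] (period length 4).
Convergents:
  p_0/q_0 = 35/1
  p_1/q_1 = 36/1
  p_2/q_2 = 611/17
  p_3/q_3 = 647/18
  p_4/q_4 = 45901/1277
  p_5/q_5 = 46548/1295
  p_6/q_6 = 790669/21997
q_5 = 1295 ≤ 1301 < 21997 = q_6, so the answer is 46548/1295.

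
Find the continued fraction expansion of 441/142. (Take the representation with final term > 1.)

441 = 3×142 + 15
142 = 9×15 + 7
15 = 2×7 + 1
7 = 7×1 + 0  (stop)
So 441/142 = [3; 9, 2, 7].

[3; 9, 2, 7]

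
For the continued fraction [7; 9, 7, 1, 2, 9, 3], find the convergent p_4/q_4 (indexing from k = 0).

1493/210

Using pₖ = aₖpₖ₋₁ + pₖ₋₂, qₖ = aₖqₖ₋₁ + qₖ₋₂ (with p₋₁=1, p₋₂=0, q₋₁=0, q₋₂=1):
  k=0: a=7, p=7, q=1
  k=1: a=9, p=64, q=9
  k=2: a=7, p=455, q=64
  k=3: a=1, p=519, q=73
  k=4: a=2, p=1493, q=210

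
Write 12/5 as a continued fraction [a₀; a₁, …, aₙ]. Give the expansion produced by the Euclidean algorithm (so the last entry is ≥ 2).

12 = 2·5 + 2
5 = 2·2 + 1
2 = 2·1 + 0  (stop)
So 12/5 = [2; 2, 2].

[2; 2, 2]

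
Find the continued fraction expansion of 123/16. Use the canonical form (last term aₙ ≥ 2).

[7; 1, 2, 5]

123 = 7·16 + 11
16 = 1·11 + 5
11 = 2·5 + 1
5 = 5·1 + 0  (stop)
So 123/16 = [7; 1, 2, 5].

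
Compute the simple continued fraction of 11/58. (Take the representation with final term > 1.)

11 = 0*58 + 11
58 = 5*11 + 3
11 = 3*3 + 2
3 = 1*2 + 1
2 = 2*1 + 0  (stop)
So 11/58 = [0; 5, 3, 1, 2].

[0; 5, 3, 1, 2]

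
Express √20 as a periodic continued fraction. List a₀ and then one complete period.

[4; 2, 8]

a₀ = ⌊√20⌋ = 4.
With m₀=0, d₀=1 and mₖ₊₁ = dₖaₖ − mₖ, dₖ₊₁ = (n − mₖ₊₁²)/dₖ, aₖ₊₁ = ⌊(a₀+mₖ₊₁)/dₖ₊₁⌋:
  k=1: m=4, d=4, a=2
  k=2: m=4, d=1, a=8
d=1 and a=2a₀=8 at k=2, so the next step gives (m, d) = (4, 4) again — its k=1 value — and the period has length 2.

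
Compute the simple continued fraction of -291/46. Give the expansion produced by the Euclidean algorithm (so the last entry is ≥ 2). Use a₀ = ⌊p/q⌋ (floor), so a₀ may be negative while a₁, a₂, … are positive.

[-7; 1, 2, 15]

-291 = -7*46 + 31
46 = 1*31 + 15
31 = 2*15 + 1
15 = 15*1 + 0  (stop)
So -291/46 = [-7; 1, 2, 15].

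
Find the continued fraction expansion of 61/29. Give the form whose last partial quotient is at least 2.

[2; 9, 1, 2]

61 = 2*29 + 3
29 = 9*3 + 2
3 = 1*2 + 1
2 = 2*1 + 0  (stop)
So 61/29 = [2; 9, 1, 2].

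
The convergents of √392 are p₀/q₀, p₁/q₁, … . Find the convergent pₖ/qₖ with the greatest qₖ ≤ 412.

√392 = [19; 1, 3, 1, 38, …] (period length 4).
Convergents:
  p_0/q_0 = 19/1
  p_1/q_1 = 20/1
  p_2/q_2 = 79/4
  p_3/q_3 = 99/5
  p_4/q_4 = 3841/194
  p_5/q_5 = 3940/199
  p_6/q_6 = 15661/791
q_5 = 199 ≤ 412 < 791 = q_6, so the answer is 3940/199.

3940/199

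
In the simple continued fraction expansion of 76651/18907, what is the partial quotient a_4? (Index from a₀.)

76651 = 4·18907 + 1023   →  a_0 = 4
18907 = 18·1023 + 493   →  a_1 = 18
1023 = 2·493 + 37   →  a_2 = 2
493 = 13·37 + 12   →  a_3 = 13
37 = 3·12 + 1   →  a_4 = 3

3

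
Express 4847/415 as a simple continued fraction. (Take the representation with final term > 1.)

[11; 1, 2, 8, 3, 5]

4847 = 11*415 + 282
415 = 1*282 + 133
282 = 2*133 + 16
133 = 8*16 + 5
16 = 3*5 + 1
5 = 5*1 + 0  (stop)
So 4847/415 = [11; 1, 2, 8, 3, 5].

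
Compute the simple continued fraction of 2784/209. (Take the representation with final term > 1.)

2784 = 13×209 + 67
209 = 3×67 + 8
67 = 8×8 + 3
8 = 2×3 + 2
3 = 1×2 + 1
2 = 2×1 + 0  (stop)
So 2784/209 = [13; 3, 8, 2, 1, 2].

[13; 3, 8, 2, 1, 2]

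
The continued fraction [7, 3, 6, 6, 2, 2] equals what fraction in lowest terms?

Fold from the inside: start with 2/1.
  2 + 1/2 = 5/2
  6 + 2/5 = 32/5
  6 + 5/32 = 197/32
  3 + 32/197 = 623/197
  7 + 197/623 = 4558/623

4558/623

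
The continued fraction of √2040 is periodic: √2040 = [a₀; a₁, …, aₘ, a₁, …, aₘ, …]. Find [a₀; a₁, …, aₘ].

a₀ = ⌊√2040⌋ = 45.
With m₀=0, d₀=1 and mₖ₊₁ = dₖaₖ − mₖ, dₖ₊₁ = (n − mₖ₊₁²)/dₖ, aₖ₊₁ = ⌊(a₀+mₖ₊₁)/dₖ₊₁⌋:
  k=1: m=45, d=15, a=6
  k=2: m=45, d=1, a=90
d=1 and a=2a₀=90 at k=2, so the next step gives (m, d) = (45, 15) again — its k=1 value — and the period has length 2.

[45; 6, 90]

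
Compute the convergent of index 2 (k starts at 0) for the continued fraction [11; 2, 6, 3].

Using pₖ = aₖpₖ₋₁ + pₖ₋₂, qₖ = aₖqₖ₋₁ + qₖ₋₂ (with p₋₁=1, p₋₂=0, q₋₁=0, q₋₂=1):
  k=0: a=11, p=11, q=1
  k=1: a=2, p=23, q=2
  k=2: a=6, p=149, q=13

149/13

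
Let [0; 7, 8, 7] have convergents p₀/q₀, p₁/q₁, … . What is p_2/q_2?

Using pₖ = aₖpₖ₋₁ + pₖ₋₂, qₖ = aₖqₖ₋₁ + qₖ₋₂ (with p₋₁=1, p₋₂=0, q₋₁=0, q₋₂=1):
  k=0: a=0, p=0, q=1
  k=1: a=7, p=1, q=7
  k=2: a=8, p=8, q=57

8/57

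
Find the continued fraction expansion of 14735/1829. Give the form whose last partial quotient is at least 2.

14735 = 8·1829 + 103
1829 = 17·103 + 78
103 = 1·78 + 25
78 = 3·25 + 3
25 = 8·3 + 1
3 = 3·1 + 0  (stop)
So 14735/1829 = [8; 17, 1, 3, 8, 3].

[8; 17, 1, 3, 8, 3]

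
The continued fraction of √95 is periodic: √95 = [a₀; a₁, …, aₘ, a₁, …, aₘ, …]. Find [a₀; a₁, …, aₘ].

[9; 1, 2, 1, 18]

a₀ = ⌊√95⌋ = 9.
With m₀=0, d₀=1 and mₖ₊₁ = dₖaₖ − mₖ, dₖ₊₁ = (n − mₖ₊₁²)/dₖ, aₖ₊₁ = ⌊(a₀+mₖ₊₁)/dₖ₊₁⌋:
  k=1: m=9, d=14, a=1
  k=2: m=5, d=5, a=2
  k=3: m=5, d=14, a=1
  k=4: m=9, d=1, a=18
d=1 and a=2a₀=18 at k=4, so the next step gives (m, d) = (9, 14) again — its k=1 value — and the period has length 4.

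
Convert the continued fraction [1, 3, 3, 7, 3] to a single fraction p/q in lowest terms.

Using pₖ = aₖpₖ₋₁ + pₖ₋₂ and qₖ = aₖqₖ₋₁ + qₖ₋₂:
  k=0: a=1, p=1, q=1
  k=1: a=3, p=4, q=3
  k=2: a=3, p=13, q=10
  k=3: a=7, p=95, q=73
  k=4: a=3, p=298, q=229

298/229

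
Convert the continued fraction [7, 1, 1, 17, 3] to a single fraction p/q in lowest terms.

Using pₖ = aₖpₖ₋₁ + pₖ₋₂ and qₖ = aₖqₖ₋₁ + qₖ₋₂:
  k=0: a=7, p=7, q=1
  k=1: a=1, p=8, q=1
  k=2: a=1, p=15, q=2
  k=3: a=17, p=263, q=35
  k=4: a=3, p=804, q=107

804/107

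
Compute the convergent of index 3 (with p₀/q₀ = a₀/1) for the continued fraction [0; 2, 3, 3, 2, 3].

Using pₖ = aₖpₖ₋₁ + pₖ₋₂, qₖ = aₖqₖ₋₁ + qₖ₋₂ (with p₋₁=1, p₋₂=0, q₋₁=0, q₋₂=1):
  k=0: a=0, p=0, q=1
  k=1: a=2, p=1, q=2
  k=2: a=3, p=3, q=7
  k=3: a=3, p=10, q=23

10/23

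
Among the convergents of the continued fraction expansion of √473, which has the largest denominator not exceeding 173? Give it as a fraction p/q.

√473 = [21; 1, 2, 1, 42, …] (period length 4).
Convergents:
  p_0/q_0 = 21/1
  p_1/q_1 = 22/1
  p_2/q_2 = 65/3
  p_3/q_3 = 87/4
  p_4/q_4 = 3719/171
  p_5/q_5 = 3806/175
q_4 = 171 ≤ 173 < 175 = q_5, so the answer is 3719/171.

3719/171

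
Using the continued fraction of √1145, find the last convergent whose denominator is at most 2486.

√1145 = [33; 1, 5, 5, 1, 66, …] (period length 5).
Convergents:
  p_0/q_0 = 33/1
  p_1/q_1 = 34/1
  p_2/q_2 = 203/6
  p_3/q_3 = 1049/31
  p_4/q_4 = 1252/37
  p_5/q_5 = 83681/2473
  p_6/q_6 = 84933/2510
q_5 = 2473 ≤ 2486 < 2510 = q_6, so the answer is 83681/2473.

83681/2473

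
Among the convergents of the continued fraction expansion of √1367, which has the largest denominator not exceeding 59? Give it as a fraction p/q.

√1367 = [36; 1, 35, 1, 72, …] (period length 4).
Convergents:
  p_0/q_0 = 36/1
  p_1/q_1 = 37/1
  p_2/q_2 = 1331/36
  p_3/q_3 = 1368/37
  p_4/q_4 = 99827/2700
q_3 = 37 ≤ 59 < 2700 = q_4, so the answer is 1368/37.

1368/37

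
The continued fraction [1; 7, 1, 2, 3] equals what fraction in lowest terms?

87/77

Fold from the inside: start with 3/1.
  2 + 1/3 = 7/3
  1 + 3/7 = 10/7
  7 + 7/10 = 77/10
  1 + 10/77 = 87/77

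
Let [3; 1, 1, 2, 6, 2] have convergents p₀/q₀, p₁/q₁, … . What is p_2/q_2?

7/2

Using pₖ = aₖpₖ₋₁ + pₖ₋₂, qₖ = aₖqₖ₋₁ + qₖ₋₂ (with p₋₁=1, p₋₂=0, q₋₁=0, q₋₂=1):
  k=0: a=3, p=3, q=1
  k=1: a=1, p=4, q=1
  k=2: a=1, p=7, q=2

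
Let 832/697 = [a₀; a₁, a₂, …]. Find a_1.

5

832 = 1·697 + 135   →  a_0 = 1
697 = 5·135 + 22   →  a_1 = 5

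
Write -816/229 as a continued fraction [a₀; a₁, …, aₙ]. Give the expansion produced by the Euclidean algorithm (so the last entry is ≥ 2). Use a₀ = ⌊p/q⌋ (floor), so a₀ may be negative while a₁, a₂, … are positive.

[-4; 2, 3, 2, 4, 3]

-816 = -4*229 + 100
229 = 2*100 + 29
100 = 3*29 + 13
29 = 2*13 + 3
13 = 4*3 + 1
3 = 3*1 + 0  (stop)
So -816/229 = [-4; 2, 3, 2, 4, 3].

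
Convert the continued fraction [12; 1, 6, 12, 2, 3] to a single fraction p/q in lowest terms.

Fold from the inside: start with 3/1.
  2 + 1/3 = 7/3
  12 + 3/7 = 87/7
  6 + 7/87 = 529/87
  1 + 87/529 = 616/529
  12 + 529/616 = 7921/616

7921/616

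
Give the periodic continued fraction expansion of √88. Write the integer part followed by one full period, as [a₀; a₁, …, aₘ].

a₀ = ⌊√88⌋ = 9.
With m₀=0, d₀=1 and mₖ₊₁ = dₖaₖ − mₖ, dₖ₊₁ = (n − mₖ₊₁²)/dₖ, aₖ₊₁ = ⌊(a₀+mₖ₊₁)/dₖ₊₁⌋:
  k=1: m=9, d=7, a=2
  k=2: m=5, d=9, a=1
  k=3: m=4, d=8, a=1
  k=4: m=4, d=9, a=1
  k=5: m=5, d=7, a=2
  k=6: m=9, d=1, a=18
d=1 and a=2a₀=18 at k=6, so the next step gives (m, d) = (9, 7) again — its k=1 value — and the period has length 6.

[9; 2, 1, 1, 1, 2, 18]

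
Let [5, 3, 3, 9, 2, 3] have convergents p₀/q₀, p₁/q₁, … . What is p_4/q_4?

1039/196

Using pₖ = aₖpₖ₋₁ + pₖ₋₂, qₖ = aₖqₖ₋₁ + qₖ₋₂ (with p₋₁=1, p₋₂=0, q₋₁=0, q₋₂=1):
  k=0: a=5, p=5, q=1
  k=1: a=3, p=16, q=3
  k=2: a=3, p=53, q=10
  k=3: a=9, p=493, q=93
  k=4: a=2, p=1039, q=196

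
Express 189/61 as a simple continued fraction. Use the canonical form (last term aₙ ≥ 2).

[3; 10, 6]

189 = 3*61 + 6
61 = 10*6 + 1
6 = 6*1 + 0  (stop)
So 189/61 = [3; 10, 6].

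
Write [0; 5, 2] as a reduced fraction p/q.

Fold from the inside: start with 2/1.
  5 + 1/2 = 11/2
  0 + 2/11 = 2/11

2/11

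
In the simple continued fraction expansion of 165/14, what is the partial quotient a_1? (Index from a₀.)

1

165 = 11·14 + 11   →  a_0 = 11
14 = 1·11 + 3   →  a_1 = 1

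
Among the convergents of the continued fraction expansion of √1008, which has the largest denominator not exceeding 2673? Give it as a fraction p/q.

32257/1016

√1008 = [31; 1, 2, 1, 62, …] (period length 4).
Convergents:
  p_0/q_0 = 31/1
  p_1/q_1 = 32/1
  p_2/q_2 = 95/3
  p_3/q_3 = 127/4
  p_4/q_4 = 7969/251
  p_5/q_5 = 8096/255
  p_6/q_6 = 24161/761
  p_7/q_7 = 32257/1016
  p_8/q_8 = 2024095/63753
q_7 = 1016 ≤ 2673 < 63753 = q_8, so the answer is 32257/1016.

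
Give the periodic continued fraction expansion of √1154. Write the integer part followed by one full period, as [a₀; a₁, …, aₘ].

a₀ = ⌊√1154⌋ = 33.
With m₀=0, d₀=1 and mₖ₊₁ = dₖaₖ − mₖ, dₖ₊₁ = (n − mₖ₊₁²)/dₖ, aₖ₊₁ = ⌊(a₀+mₖ₊₁)/dₖ₊₁⌋:
  k=1: m=33, d=65, a=1
  k=2: m=32, d=2, a=32
  k=3: m=32, d=65, a=1
  k=4: m=33, d=1, a=66
d=1 and a=2a₀=66 at k=4, so the next step gives (m, d) = (33, 65) again — its k=1 value — and the period has length 4.

[33; 1, 32, 1, 66]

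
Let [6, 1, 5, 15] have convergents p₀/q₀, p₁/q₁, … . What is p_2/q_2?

41/6

Using pₖ = aₖpₖ₋₁ + pₖ₋₂, qₖ = aₖqₖ₋₁ + qₖ₋₂ (with p₋₁=1, p₋₂=0, q₋₁=0, q₋₂=1):
  k=0: a=6, p=6, q=1
  k=1: a=1, p=7, q=1
  k=2: a=5, p=41, q=6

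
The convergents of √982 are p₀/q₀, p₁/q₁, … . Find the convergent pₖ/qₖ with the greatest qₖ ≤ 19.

94/3

√982 = [31; 2, 1, 30, 1, 2, 62, …] (period length 6).
Convergents:
  p_0/q_0 = 31/1
  p_1/q_1 = 63/2
  p_2/q_2 = 94/3
  p_3/q_3 = 2883/92
q_2 = 3 ≤ 19 < 92 = q_3, so the answer is 94/3.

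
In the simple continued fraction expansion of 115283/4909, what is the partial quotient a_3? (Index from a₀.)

115283 = 23·4909 + 2376   →  a_0 = 23
4909 = 2·2376 + 157   →  a_1 = 2
2376 = 15·157 + 21   →  a_2 = 15
157 = 7·21 + 10   →  a_3 = 7

7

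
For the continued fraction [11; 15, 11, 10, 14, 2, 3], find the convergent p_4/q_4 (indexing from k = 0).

261341/23616

Using pₖ = aₖpₖ₋₁ + pₖ₋₂, qₖ = aₖqₖ₋₁ + qₖ₋₂ (with p₋₁=1, p₋₂=0, q₋₁=0, q₋₂=1):
  k=0: a=11, p=11, q=1
  k=1: a=15, p=166, q=15
  k=2: a=11, p=1837, q=166
  k=3: a=10, p=18536, q=1675
  k=4: a=14, p=261341, q=23616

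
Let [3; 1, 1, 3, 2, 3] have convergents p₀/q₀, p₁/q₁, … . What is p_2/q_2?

7/2

Using pₖ = aₖpₖ₋₁ + pₖ₋₂, qₖ = aₖqₖ₋₁ + qₖ₋₂ (with p₋₁=1, p₋₂=0, q₋₁=0, q₋₂=1):
  k=0: a=3, p=3, q=1
  k=1: a=1, p=4, q=1
  k=2: a=1, p=7, q=2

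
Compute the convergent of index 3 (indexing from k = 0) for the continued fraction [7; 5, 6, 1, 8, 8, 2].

259/36

Using pₖ = aₖpₖ₋₁ + pₖ₋₂, qₖ = aₖqₖ₋₁ + qₖ₋₂ (with p₋₁=1, p₋₂=0, q₋₁=0, q₋₂=1):
  k=0: a=7, p=7, q=1
  k=1: a=5, p=36, q=5
  k=2: a=6, p=223, q=31
  k=3: a=1, p=259, q=36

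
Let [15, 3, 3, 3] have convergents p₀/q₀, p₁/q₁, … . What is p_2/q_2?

153/10

Using pₖ = aₖpₖ₋₁ + pₖ₋₂, qₖ = aₖqₖ₋₁ + qₖ₋₂ (with p₋₁=1, p₋₂=0, q₋₁=0, q₋₂=1):
  k=0: a=15, p=15, q=1
  k=1: a=3, p=46, q=3
  k=2: a=3, p=153, q=10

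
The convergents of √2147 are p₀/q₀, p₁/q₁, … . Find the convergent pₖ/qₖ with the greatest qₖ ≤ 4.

√2147 = [46; 2, 1, 45, 1, 2, 92, …] (period length 6).
Convergents:
  p_0/q_0 = 46/1
  p_1/q_1 = 93/2
  p_2/q_2 = 139/3
  p_3/q_3 = 6348/137
q_2 = 3 ≤ 4 < 137 = q_3, so the answer is 139/3.

139/3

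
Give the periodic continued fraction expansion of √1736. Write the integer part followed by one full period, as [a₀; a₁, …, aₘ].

a₀ = ⌊√1736⌋ = 41.

[41; 1, 1, 1, 82]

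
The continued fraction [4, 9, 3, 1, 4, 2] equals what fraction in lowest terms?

1598/389

Using pₖ = aₖpₖ₋₁ + pₖ₋₂ and qₖ = aₖqₖ₋₁ + qₖ₋₂:
  k=0: a=4, p=4, q=1
  k=1: a=9, p=37, q=9
  k=2: a=3, p=115, q=28
  k=3: a=1, p=152, q=37
  k=4: a=4, p=723, q=176
  k=5: a=2, p=1598, q=389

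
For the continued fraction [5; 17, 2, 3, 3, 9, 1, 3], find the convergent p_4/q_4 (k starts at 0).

2028/401

Using pₖ = aₖpₖ₋₁ + pₖ₋₂, qₖ = aₖqₖ₋₁ + qₖ₋₂ (with p₋₁=1, p₋₂=0, q₋₁=0, q₋₂=1):
  k=0: a=5, p=5, q=1
  k=1: a=17, p=86, q=17
  k=2: a=2, p=177, q=35
  k=3: a=3, p=617, q=122
  k=4: a=3, p=2028, q=401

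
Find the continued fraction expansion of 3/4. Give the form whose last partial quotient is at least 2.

3 = 0*4 + 3
4 = 1*3 + 1
3 = 3*1 + 0  (stop)
So 3/4 = [0; 1, 3].

[0; 1, 3]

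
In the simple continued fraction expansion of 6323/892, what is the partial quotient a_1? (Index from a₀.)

6323 = 7·892 + 79   →  a_0 = 7
892 = 11·79 + 23   →  a_1 = 11

11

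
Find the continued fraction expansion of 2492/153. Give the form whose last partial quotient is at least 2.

2492 = 16*153 + 44
153 = 3*44 + 21
44 = 2*21 + 2
21 = 10*2 + 1
2 = 2*1 + 0  (stop)
So 2492/153 = [16; 3, 2, 10, 2].

[16; 3, 2, 10, 2]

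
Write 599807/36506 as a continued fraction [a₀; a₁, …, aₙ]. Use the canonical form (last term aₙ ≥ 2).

[16; 2, 3, 11, 13, 8, 1, 3]

599807 = 16×36506 + 15711
36506 = 2×15711 + 5084
15711 = 3×5084 + 459
5084 = 11×459 + 35
459 = 13×35 + 4
35 = 8×4 + 3
4 = 1×3 + 1
3 = 3×1 + 0  (stop)
So 599807/36506 = [16; 2, 3, 11, 13, 8, 1, 3].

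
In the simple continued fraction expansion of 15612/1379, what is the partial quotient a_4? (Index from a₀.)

15612 = 11·1379 + 443   →  a_0 = 11
1379 = 3·443 + 50   →  a_1 = 3
443 = 8·50 + 43   →  a_2 = 8
50 = 1·43 + 7   →  a_3 = 1
43 = 6·7 + 1   →  a_4 = 6

6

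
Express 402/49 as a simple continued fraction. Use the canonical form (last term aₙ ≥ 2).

402 = 8·49 + 10
49 = 4·10 + 9
10 = 1·9 + 1
9 = 9·1 + 0  (stop)
So 402/49 = [8; 4, 1, 9].

[8; 4, 1, 9]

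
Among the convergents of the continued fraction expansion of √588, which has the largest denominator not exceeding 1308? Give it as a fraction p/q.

18817/776

√588 = [24; 4, 48, …] (period length 2).
Convergents:
  p_0/q_0 = 24/1
  p_1/q_1 = 97/4
  p_2/q_2 = 4680/193
  p_3/q_3 = 18817/776
  p_4/q_4 = 907896/37441
q_3 = 776 ≤ 1308 < 37441 = q_4, so the answer is 18817/776.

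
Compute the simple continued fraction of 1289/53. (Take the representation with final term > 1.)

[24; 3, 8, 2]

1289 = 24·53 + 17
53 = 3·17 + 2
17 = 8·2 + 1
2 = 2·1 + 0  (stop)
So 1289/53 = [24; 3, 8, 2].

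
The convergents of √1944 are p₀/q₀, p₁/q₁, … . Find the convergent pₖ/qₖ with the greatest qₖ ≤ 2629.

42724/969

√1944 = [44; 11, 88, …] (period length 2).
Convergents:
  p_0/q_0 = 44/1
  p_1/q_1 = 485/11
  p_2/q_2 = 42724/969
  p_3/q_3 = 470449/10670
q_2 = 969 ≤ 2629 < 10670 = q_3, so the answer is 42724/969.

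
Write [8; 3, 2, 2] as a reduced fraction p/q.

141/17

Fold from the inside: start with 2/1.
  2 + 1/2 = 5/2
  3 + 2/5 = 17/5
  8 + 5/17 = 141/17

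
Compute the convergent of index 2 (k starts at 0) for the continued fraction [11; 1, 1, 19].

Using pₖ = aₖpₖ₋₁ + pₖ₋₂, qₖ = aₖqₖ₋₁ + qₖ₋₂ (with p₋₁=1, p₋₂=0, q₋₁=0, q₋₂=1):
  k=0: a=11, p=11, q=1
  k=1: a=1, p=12, q=1
  k=2: a=1, p=23, q=2

23/2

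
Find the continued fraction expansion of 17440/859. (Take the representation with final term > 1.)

[20; 3, 3, 3, 2, 3, 3]

17440 = 20×859 + 260
859 = 3×260 + 79
260 = 3×79 + 23
79 = 3×23 + 10
23 = 2×10 + 3
10 = 3×3 + 1
3 = 3×1 + 0  (stop)
So 17440/859 = [20; 3, 3, 3, 2, 3, 3].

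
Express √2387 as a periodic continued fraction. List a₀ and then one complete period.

[48; 1, 5, 1, 96]

a₀ = ⌊√2387⌋ = 48.
With m₀=0, d₀=1 and mₖ₊₁ = dₖaₖ − mₖ, dₖ₊₁ = (n − mₖ₊₁²)/dₖ, aₖ₊₁ = ⌊(a₀+mₖ₊₁)/dₖ₊₁⌋:
  k=1: m=48, d=83, a=1
  k=2: m=35, d=14, a=5
  k=3: m=35, d=83, a=1
  k=4: m=48, d=1, a=96
d=1 and a=2a₀=96 at k=4, so the next step gives (m, d) = (48, 83) again — its k=1 value — and the period has length 4.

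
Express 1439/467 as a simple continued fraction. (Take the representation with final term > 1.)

1439 = 3·467 + 38
467 = 12·38 + 11
38 = 3·11 + 5
11 = 2·5 + 1
5 = 5·1 + 0  (stop)
So 1439/467 = [3; 12, 3, 2, 5].

[3; 12, 3, 2, 5]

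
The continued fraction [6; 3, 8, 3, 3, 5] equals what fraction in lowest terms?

8678/1373

Using pₖ = aₖpₖ₋₁ + pₖ₋₂ and qₖ = aₖqₖ₋₁ + qₖ₋₂:
  k=0: a=6, p=6, q=1
  k=1: a=3, p=19, q=3
  k=2: a=8, p=158, q=25
  k=3: a=3, p=493, q=78
  k=4: a=3, p=1637, q=259
  k=5: a=5, p=8678, q=1373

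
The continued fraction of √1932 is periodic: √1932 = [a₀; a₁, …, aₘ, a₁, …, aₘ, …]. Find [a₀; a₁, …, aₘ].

[43; 1, 20, 1, 86]

a₀ = ⌊√1932⌋ = 43.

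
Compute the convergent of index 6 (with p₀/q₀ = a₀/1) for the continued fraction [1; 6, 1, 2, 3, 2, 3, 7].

Using pₖ = aₖpₖ₋₁ + pₖ₋₂, qₖ = aₖqₖ₋₁ + qₖ₋₂ (with p₋₁=1, p₋₂=0, q₋₁=0, q₋₂=1):
  k=0: a=1, p=1, q=1
  k=1: a=6, p=7, q=6
  k=2: a=1, p=8, q=7
  k=3: a=2, p=23, q=20
  k=4: a=3, p=77, q=67
  k=5: a=2, p=177, q=154
  k=6: a=3, p=608, q=529

608/529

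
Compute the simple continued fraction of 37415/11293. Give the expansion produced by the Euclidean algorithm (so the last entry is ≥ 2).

[3; 3, 5, 6, 5, 1, 5, 3]

37415 = 3×11293 + 3536
11293 = 3×3536 + 685
3536 = 5×685 + 111
685 = 6×111 + 19
111 = 5×19 + 16
19 = 1×16 + 3
16 = 5×3 + 1
3 = 3×1 + 0  (stop)
So 37415/11293 = [3; 3, 5, 6, 5, 1, 5, 3].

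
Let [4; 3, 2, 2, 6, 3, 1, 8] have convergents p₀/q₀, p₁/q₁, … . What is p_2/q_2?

Using pₖ = aₖpₖ₋₁ + pₖ₋₂, qₖ = aₖqₖ₋₁ + qₖ₋₂ (with p₋₁=1, p₋₂=0, q₋₁=0, q₋₂=1):
  k=0: a=4, p=4, q=1
  k=1: a=3, p=13, q=3
  k=2: a=2, p=30, q=7

30/7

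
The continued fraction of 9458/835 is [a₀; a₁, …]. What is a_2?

17

9458 = 11·835 + 273   →  a_0 = 11
835 = 3·273 + 16   →  a_1 = 3
273 = 17·16 + 1   →  a_2 = 17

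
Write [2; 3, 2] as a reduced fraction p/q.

Using pₖ = aₖpₖ₋₁ + pₖ₋₂ and qₖ = aₖqₖ₋₁ + qₖ₋₂:
  k=0: a=2, p=2, q=1
  k=1: a=3, p=7, q=3
  k=2: a=2, p=16, q=7

16/7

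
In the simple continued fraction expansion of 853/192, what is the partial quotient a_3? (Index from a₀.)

1

853 = 4·192 + 85   →  a_0 = 4
192 = 2·85 + 22   →  a_1 = 2
85 = 3·22 + 19   →  a_2 = 3
22 = 1·19 + 3   →  a_3 = 1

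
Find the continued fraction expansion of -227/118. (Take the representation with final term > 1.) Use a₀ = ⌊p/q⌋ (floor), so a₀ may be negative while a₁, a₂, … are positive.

[-2; 13, 9]

-227 = -2×118 + 9
118 = 13×9 + 1
9 = 9×1 + 0  (stop)
So -227/118 = [-2; 13, 9].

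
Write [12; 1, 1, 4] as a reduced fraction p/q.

Fold from the inside: start with 4/1.
  1 + 1/4 = 5/4
  1 + 4/5 = 9/5
  12 + 5/9 = 113/9

113/9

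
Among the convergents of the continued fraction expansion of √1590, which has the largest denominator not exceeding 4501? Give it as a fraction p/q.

178041/4465

√1590 = [39; 1, 6, 1, 78, …] (period length 4).
Convergents:
  p_0/q_0 = 39/1
  p_1/q_1 = 40/1
  p_2/q_2 = 279/7
  p_3/q_3 = 319/8
  p_4/q_4 = 25161/631
  p_5/q_5 = 25480/639
  p_6/q_6 = 178041/4465
  p_7/q_7 = 203521/5104
q_6 = 4465 ≤ 4501 < 5104 = q_7, so the answer is 178041/4465.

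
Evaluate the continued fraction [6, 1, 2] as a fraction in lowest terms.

20/3

Using pₖ = aₖpₖ₋₁ + pₖ₋₂ and qₖ = aₖqₖ₋₁ + qₖ₋₂:
  k=0: a=6, p=6, q=1
  k=1: a=1, p=7, q=1
  k=2: a=2, p=20, q=3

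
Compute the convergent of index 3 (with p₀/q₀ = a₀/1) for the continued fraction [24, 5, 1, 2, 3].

Using pₖ = aₖpₖ₋₁ + pₖ₋₂, qₖ = aₖqₖ₋₁ + qₖ₋₂ (with p₋₁=1, p₋₂=0, q₋₁=0, q₋₂=1):
  k=0: a=24, p=24, q=1
  k=1: a=5, p=121, q=5
  k=2: a=1, p=145, q=6
  k=3: a=2, p=411, q=17

411/17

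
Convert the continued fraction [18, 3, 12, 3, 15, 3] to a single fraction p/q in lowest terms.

Using pₖ = aₖpₖ₋₁ + pₖ₋₂ and qₖ = aₖqₖ₋₁ + qₖ₋₂:
  k=0: a=18, p=18, q=1
  k=1: a=3, p=55, q=3
  k=2: a=12, p=678, q=37
  k=3: a=3, p=2089, q=114
  k=4: a=15, p=32013, q=1747
  k=5: a=3, p=98128, q=5355

98128/5355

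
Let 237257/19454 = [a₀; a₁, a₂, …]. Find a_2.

9

237257 = 12·19454 + 3809   →  a_0 = 12
19454 = 5·3809 + 409   →  a_1 = 5
3809 = 9·409 + 128   →  a_2 = 9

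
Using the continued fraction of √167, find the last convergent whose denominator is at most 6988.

√167 = [12; 1, 11, 1, 24, …] (period length 4).
Convergents:
  p_0/q_0 = 12/1
  p_1/q_1 = 13/1
  p_2/q_2 = 155/12
  p_3/q_3 = 168/13
  p_4/q_4 = 4187/324
  p_5/q_5 = 4355/337
  p_6/q_6 = 52092/4031
  p_7/q_7 = 56447/4368
  p_8/q_8 = 1406820/108863
q_7 = 4368 ≤ 6988 < 108863 = q_8, so the answer is 56447/4368.

56447/4368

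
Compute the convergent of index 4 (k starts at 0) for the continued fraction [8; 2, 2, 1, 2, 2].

Using pₖ = aₖpₖ₋₁ + pₖ₋₂, qₖ = aₖqₖ₋₁ + qₖ₋₂ (with p₋₁=1, p₋₂=0, q₋₁=0, q₋₂=1):
  k=0: a=8, p=8, q=1
  k=1: a=2, p=17, q=2
  k=2: a=2, p=42, q=5
  k=3: a=1, p=59, q=7
  k=4: a=2, p=160, q=19

160/19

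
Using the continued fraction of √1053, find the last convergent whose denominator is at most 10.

292/9

√1053 = [32; 2, 4, 2, 64, …] (period length 4).
Convergents:
  p_0/q_0 = 32/1
  p_1/q_1 = 65/2
  p_2/q_2 = 292/9
  p_3/q_3 = 649/20
q_2 = 9 ≤ 10 < 20 = q_3, so the answer is 292/9.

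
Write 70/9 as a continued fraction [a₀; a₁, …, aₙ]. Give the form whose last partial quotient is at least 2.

[7; 1, 3, 2]

70 = 7*9 + 7
9 = 1*7 + 2
7 = 3*2 + 1
2 = 2*1 + 0  (stop)
So 70/9 = [7; 1, 3, 2].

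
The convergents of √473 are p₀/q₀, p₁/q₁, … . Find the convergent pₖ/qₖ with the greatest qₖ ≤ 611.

11331/521

√473 = [21; 1, 2, 1, 42, …] (period length 4).
Convergents:
  p_0/q_0 = 21/1
  p_1/q_1 = 22/1
  p_2/q_2 = 65/3
  p_3/q_3 = 87/4
  p_4/q_4 = 3719/171
  p_5/q_5 = 3806/175
  p_6/q_6 = 11331/521
  p_7/q_7 = 15137/696
q_6 = 521 ≤ 611 < 696 = q_7, so the answer is 11331/521.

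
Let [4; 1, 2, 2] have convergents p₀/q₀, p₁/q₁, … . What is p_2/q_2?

Using pₖ = aₖpₖ₋₁ + pₖ₋₂, qₖ = aₖqₖ₋₁ + qₖ₋₂ (with p₋₁=1, p₋₂=0, q₋₁=0, q₋₂=1):
  k=0: a=4, p=4, q=1
  k=1: a=1, p=5, q=1
  k=2: a=2, p=14, q=3

14/3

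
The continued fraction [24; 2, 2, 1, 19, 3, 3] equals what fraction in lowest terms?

34223/1401

Fold from the inside: start with 3/1.
  3 + 1/3 = 10/3
  19 + 3/10 = 193/10
  1 + 10/193 = 203/193
  2 + 193/203 = 599/203
  2 + 203/599 = 1401/599
  24 + 599/1401 = 34223/1401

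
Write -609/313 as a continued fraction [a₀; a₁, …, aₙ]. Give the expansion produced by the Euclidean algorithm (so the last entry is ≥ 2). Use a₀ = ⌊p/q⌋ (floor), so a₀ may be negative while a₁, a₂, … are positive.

-609 = -2*313 + 17
313 = 18*17 + 7
17 = 2*7 + 3
7 = 2*3 + 1
3 = 3*1 + 0  (stop)
So -609/313 = [-2; 18, 2, 2, 3].

[-2; 18, 2, 2, 3]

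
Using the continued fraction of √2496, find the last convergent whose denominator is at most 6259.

√2496 = [49; 1, 23, 1, 98, …] (period length 4).
Convergents:
  p_0/q_0 = 49/1
  p_1/q_1 = 50/1
  p_2/q_2 = 1199/24
  p_3/q_3 = 1249/25
  p_4/q_4 = 123601/2474
  p_5/q_5 = 124850/2499
  p_6/q_6 = 2995151/59951
q_5 = 2499 ≤ 6259 < 59951 = q_6, so the answer is 124850/2499.

124850/2499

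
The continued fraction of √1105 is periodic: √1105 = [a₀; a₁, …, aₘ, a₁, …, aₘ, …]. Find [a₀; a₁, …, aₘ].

[33; 4, 7, 7, 4, 66]

a₀ = ⌊√1105⌋ = 33.
With m₀=0, d₀=1 and mₖ₊₁ = dₖaₖ − mₖ, dₖ₊₁ = (n − mₖ₊₁²)/dₖ, aₖ₊₁ = ⌊(a₀+mₖ₊₁)/dₖ₊₁⌋:
  k=1: m=33, d=16, a=4
  k=2: m=31, d=9, a=7
  k=3: m=32, d=9, a=7
  k=4: m=31, d=16, a=4
  k=5: m=33, d=1, a=66
d=1 and a=2a₀=66 at k=5, so the next step gives (m, d) = (33, 16) again — its k=1 value — and the period has length 5.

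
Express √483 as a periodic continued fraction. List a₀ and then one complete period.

[21; 1, 42]

a₀ = ⌊√483⌋ = 21.
With m₀=0, d₀=1 and mₖ₊₁ = dₖaₖ − mₖ, dₖ₊₁ = (n − mₖ₊₁²)/dₖ, aₖ₊₁ = ⌊(a₀+mₖ₊₁)/dₖ₊₁⌋:
  k=1: m=21, d=42, a=1
  k=2: m=21, d=1, a=42
d=1 and a=2a₀=42 at k=2, so the next step gives (m, d) = (21, 42) again — its k=1 value — and the period has length 2.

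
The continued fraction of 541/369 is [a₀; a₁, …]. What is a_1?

541 = 1·369 + 172   →  a_0 = 1
369 = 2·172 + 25   →  a_1 = 2

2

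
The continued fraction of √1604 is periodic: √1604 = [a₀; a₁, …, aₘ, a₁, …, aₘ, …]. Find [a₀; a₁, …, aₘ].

[40; 20, 80]

a₀ = ⌊√1604⌋ = 40.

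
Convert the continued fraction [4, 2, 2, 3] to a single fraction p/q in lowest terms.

Using pₖ = aₖpₖ₋₁ + pₖ₋₂ and qₖ = aₖqₖ₋₁ + qₖ₋₂:
  k=0: a=4, p=4, q=1
  k=1: a=2, p=9, q=2
  k=2: a=2, p=22, q=5
  k=3: a=3, p=75, q=17

75/17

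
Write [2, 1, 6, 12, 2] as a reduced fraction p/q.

506/177

Fold from the inside: start with 2/1.
  12 + 1/2 = 25/2
  6 + 2/25 = 152/25
  1 + 25/152 = 177/152
  2 + 152/177 = 506/177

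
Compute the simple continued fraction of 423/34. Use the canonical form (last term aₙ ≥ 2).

423 = 12*34 + 15
34 = 2*15 + 4
15 = 3*4 + 3
4 = 1*3 + 1
3 = 3*1 + 0  (stop)
So 423/34 = [12; 2, 3, 1, 3].

[12; 2, 3, 1, 3]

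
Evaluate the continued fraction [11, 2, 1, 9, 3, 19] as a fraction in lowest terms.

19728/1739

Fold from the inside: start with 19/1.
  3 + 1/19 = 58/19
  9 + 19/58 = 541/58
  1 + 58/541 = 599/541
  2 + 541/599 = 1739/599
  11 + 599/1739 = 19728/1739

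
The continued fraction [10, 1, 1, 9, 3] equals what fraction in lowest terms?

621/59

Fold from the inside: start with 3/1.
  9 + 1/3 = 28/3
  1 + 3/28 = 31/28
  1 + 28/31 = 59/31
  10 + 31/59 = 621/59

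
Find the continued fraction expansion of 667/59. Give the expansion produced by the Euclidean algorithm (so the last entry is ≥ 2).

667 = 11·59 + 18
59 = 3·18 + 5
18 = 3·5 + 3
5 = 1·3 + 2
3 = 1·2 + 1
2 = 2·1 + 0  (stop)
So 667/59 = [11; 3, 3, 1, 1, 2].

[11; 3, 3, 1, 1, 2]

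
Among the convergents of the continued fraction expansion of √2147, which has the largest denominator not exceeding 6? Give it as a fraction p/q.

√2147 = [46; 2, 1, 45, 1, 2, 92, …] (period length 6).
Convergents:
  p_0/q_0 = 46/1
  p_1/q_1 = 93/2
  p_2/q_2 = 139/3
  p_3/q_3 = 6348/137
q_2 = 3 ≤ 6 < 137 = q_3, so the answer is 139/3.

139/3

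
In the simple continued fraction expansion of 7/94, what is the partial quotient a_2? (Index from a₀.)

2

7 = 0·94 + 7   →  a_0 = 0
94 = 13·7 + 3   →  a_1 = 13
7 = 2·3 + 1   →  a_2 = 2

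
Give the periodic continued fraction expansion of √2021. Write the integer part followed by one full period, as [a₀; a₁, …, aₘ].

a₀ = ⌊√2021⌋ = 44.
With m₀=0, d₀=1 and mₖ₊₁ = dₖaₖ − mₖ, dₖ₊₁ = (n − mₖ₊₁²)/dₖ, aₖ₊₁ = ⌊(a₀+mₖ₊₁)/dₖ₊₁⌋:
  k=1: m=44, d=85, a=1
  k=2: m=41, d=4, a=21
  k=3: m=43, d=43, a=2
  k=4: m=43, d=4, a=21
  k=5: m=41, d=85, a=1
  k=6: m=44, d=1, a=88
d=1 and a=2a₀=88 at k=6, so the next step gives (m, d) = (44, 85) again — its k=1 value — and the period has length 6.

[44; 1, 21, 2, 21, 1, 88]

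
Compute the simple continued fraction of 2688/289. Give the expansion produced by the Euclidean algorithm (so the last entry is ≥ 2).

[9; 3, 3, 9, 3]

2688 = 9·289 + 87
289 = 3·87 + 28
87 = 3·28 + 3
28 = 9·3 + 1
3 = 3·1 + 0  (stop)
So 2688/289 = [9; 3, 3, 9, 3].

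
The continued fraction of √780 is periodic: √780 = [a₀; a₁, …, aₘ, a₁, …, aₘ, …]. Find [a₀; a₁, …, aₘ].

[27; 1, 12, 1, 54]

a₀ = ⌊√780⌋ = 27.
With m₀=0, d₀=1 and mₖ₊₁ = dₖaₖ − mₖ, dₖ₊₁ = (n − mₖ₊₁²)/dₖ, aₖ₊₁ = ⌊(a₀+mₖ₊₁)/dₖ₊₁⌋:
  k=1: m=27, d=51, a=1
  k=2: m=24, d=4, a=12
  k=3: m=24, d=51, a=1
  k=4: m=27, d=1, a=54
d=1 and a=2a₀=54 at k=4, so the next step gives (m, d) = (27, 51) again — its k=1 value — and the period has length 4.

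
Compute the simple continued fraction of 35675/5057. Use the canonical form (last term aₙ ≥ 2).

[7; 18, 3, 9, 1, 8]

35675 = 7·5057 + 276
5057 = 18·276 + 89
276 = 3·89 + 9
89 = 9·9 + 8
9 = 1·8 + 1
8 = 8·1 + 0  (stop)
So 35675/5057 = [7; 18, 3, 9, 1, 8].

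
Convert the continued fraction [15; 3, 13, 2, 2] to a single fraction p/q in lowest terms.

3157/206

Fold from the inside: start with 2/1.
  2 + 1/2 = 5/2
  13 + 2/5 = 67/5
  3 + 5/67 = 206/67
  15 + 67/206 = 3157/206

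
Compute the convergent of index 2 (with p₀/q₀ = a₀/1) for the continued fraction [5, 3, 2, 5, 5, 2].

37/7

Using pₖ = aₖpₖ₋₁ + pₖ₋₂, qₖ = aₖqₖ₋₁ + qₖ₋₂ (with p₋₁=1, p₋₂=0, q₋₁=0, q₋₂=1):
  k=0: a=5, p=5, q=1
  k=1: a=3, p=16, q=3
  k=2: a=2, p=37, q=7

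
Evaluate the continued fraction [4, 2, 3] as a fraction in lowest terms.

Using pₖ = aₖpₖ₋₁ + pₖ₋₂ and qₖ = aₖqₖ₋₁ + qₖ₋₂:
  k=0: a=4, p=4, q=1
  k=1: a=2, p=9, q=2
  k=2: a=3, p=31, q=7

31/7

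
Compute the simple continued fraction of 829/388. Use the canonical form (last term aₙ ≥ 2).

829 = 2*388 + 53
388 = 7*53 + 17
53 = 3*17 + 2
17 = 8*2 + 1
2 = 2*1 + 0  (stop)
So 829/388 = [2; 7, 3, 8, 2].

[2; 7, 3, 8, 2]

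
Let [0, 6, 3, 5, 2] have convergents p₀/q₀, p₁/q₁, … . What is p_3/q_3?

16/101

Using pₖ = aₖpₖ₋₁ + pₖ₋₂, qₖ = aₖqₖ₋₁ + qₖ₋₂ (with p₋₁=1, p₋₂=0, q₋₁=0, q₋₂=1):
  k=0: a=0, p=0, q=1
  k=1: a=6, p=1, q=6
  k=2: a=3, p=3, q=19
  k=3: a=5, p=16, q=101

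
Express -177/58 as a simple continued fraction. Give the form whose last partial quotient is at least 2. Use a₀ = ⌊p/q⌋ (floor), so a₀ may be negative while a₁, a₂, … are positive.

-177 = -4*58 + 55
58 = 1*55 + 3
55 = 18*3 + 1
3 = 3*1 + 0  (stop)
So -177/58 = [-4; 1, 18, 3].

[-4; 1, 18, 3]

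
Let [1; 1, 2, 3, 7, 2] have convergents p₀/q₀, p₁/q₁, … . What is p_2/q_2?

5/3

Using pₖ = aₖpₖ₋₁ + pₖ₋₂, qₖ = aₖqₖ₋₁ + qₖ₋₂ (with p₋₁=1, p₋₂=0, q₋₁=0, q₋₂=1):
  k=0: a=1, p=1, q=1
  k=1: a=1, p=2, q=1
  k=2: a=2, p=5, q=3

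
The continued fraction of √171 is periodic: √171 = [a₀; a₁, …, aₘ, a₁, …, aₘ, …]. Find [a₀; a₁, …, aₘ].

[13; 13, 26]

a₀ = ⌊√171⌋ = 13.
With m₀=0, d₀=1 and mₖ₊₁ = dₖaₖ − mₖ, dₖ₊₁ = (n − mₖ₊₁²)/dₖ, aₖ₊₁ = ⌊(a₀+mₖ₊₁)/dₖ₊₁⌋:
  k=1: m=13, d=2, a=13
  k=2: m=13, d=1, a=26
d=1 and a=2a₀=26 at k=2, so the next step gives (m, d) = (13, 2) again — its k=1 value — and the period has length 2.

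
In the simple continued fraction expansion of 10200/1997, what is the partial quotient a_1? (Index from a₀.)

9

10200 = 5·1997 + 215   →  a_0 = 5
1997 = 9·215 + 62   →  a_1 = 9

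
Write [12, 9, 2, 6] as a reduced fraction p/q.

1489/123

Using pₖ = aₖpₖ₋₁ + pₖ₋₂ and qₖ = aₖqₖ₋₁ + qₖ₋₂:
  k=0: a=12, p=12, q=1
  k=1: a=9, p=109, q=9
  k=2: a=2, p=230, q=19
  k=3: a=6, p=1489, q=123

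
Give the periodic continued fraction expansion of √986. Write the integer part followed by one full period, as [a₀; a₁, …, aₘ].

a₀ = ⌊√986⌋ = 31.

[31; 2, 2, 62]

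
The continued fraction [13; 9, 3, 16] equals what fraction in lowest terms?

5990/457

Using pₖ = aₖpₖ₋₁ + pₖ₋₂ and qₖ = aₖqₖ₋₁ + qₖ₋₂:
  k=0: a=13, p=13, q=1
  k=1: a=9, p=118, q=9
  k=2: a=3, p=367, q=28
  k=3: a=16, p=5990, q=457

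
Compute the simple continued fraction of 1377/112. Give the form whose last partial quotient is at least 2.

1377 = 12·112 + 33
112 = 3·33 + 13
33 = 2·13 + 7
13 = 1·7 + 6
7 = 1·6 + 1
6 = 6·1 + 0  (stop)
So 1377/112 = [12; 3, 2, 1, 1, 6].

[12; 3, 2, 1, 1, 6]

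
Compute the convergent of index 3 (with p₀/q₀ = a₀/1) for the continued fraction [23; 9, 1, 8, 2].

2056/89

Using pₖ = aₖpₖ₋₁ + pₖ₋₂, qₖ = aₖqₖ₋₁ + qₖ₋₂ (with p₋₁=1, p₋₂=0, q₋₁=0, q₋₂=1):
  k=0: a=23, p=23, q=1
  k=1: a=9, p=208, q=9
  k=2: a=1, p=231, q=10
  k=3: a=8, p=2056, q=89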